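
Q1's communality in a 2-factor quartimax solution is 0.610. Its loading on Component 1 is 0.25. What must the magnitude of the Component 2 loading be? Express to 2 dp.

Under orthogonal rotation h² = Σλ², so λ_Component 2² = h² − (0.0625) = 0.610 − 0.0625 = 0.5475.
|λ| = √0.5475 = 0.7399.

0.74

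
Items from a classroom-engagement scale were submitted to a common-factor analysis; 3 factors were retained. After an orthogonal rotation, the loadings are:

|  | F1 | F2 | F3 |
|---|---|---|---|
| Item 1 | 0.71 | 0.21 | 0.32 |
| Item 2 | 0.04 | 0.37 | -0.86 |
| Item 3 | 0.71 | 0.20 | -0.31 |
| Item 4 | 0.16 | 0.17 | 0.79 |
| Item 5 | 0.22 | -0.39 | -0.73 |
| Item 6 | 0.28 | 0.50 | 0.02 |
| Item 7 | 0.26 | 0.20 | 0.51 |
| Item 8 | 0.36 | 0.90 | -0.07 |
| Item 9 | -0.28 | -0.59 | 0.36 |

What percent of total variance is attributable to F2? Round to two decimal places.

20.56%

SS loadings for F2 = 0.21² + 0.37² + 0.20² + 0.17² + (-0.39)² + 0.50² + 0.20² + 0.90² + (-0.59)² = 1.8501
With 9 standardized items, total variance = 9. Proportion = 1.8501/9 = 0.2056 → 20.56%.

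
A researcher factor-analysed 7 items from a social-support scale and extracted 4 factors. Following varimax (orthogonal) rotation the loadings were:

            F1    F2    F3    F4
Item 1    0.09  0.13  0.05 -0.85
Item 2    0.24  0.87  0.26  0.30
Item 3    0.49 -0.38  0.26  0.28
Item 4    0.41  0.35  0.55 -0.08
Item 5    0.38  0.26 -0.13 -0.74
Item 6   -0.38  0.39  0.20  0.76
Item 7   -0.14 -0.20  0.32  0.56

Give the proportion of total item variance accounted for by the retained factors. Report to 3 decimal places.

SS loadings by factor: 0.7823, 1.3004, 0.5995, 2.3361; total = 5.0183.
Total variance with 7 standardized items is 7, so the solution explains 5.0183/7 = 0.7169.

0.717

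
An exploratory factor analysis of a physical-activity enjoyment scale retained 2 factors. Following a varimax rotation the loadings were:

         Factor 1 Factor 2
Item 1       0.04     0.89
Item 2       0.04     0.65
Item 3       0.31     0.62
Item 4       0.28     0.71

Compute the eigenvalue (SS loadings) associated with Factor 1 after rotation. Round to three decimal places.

0.178

SS loadings for Factor 1 = 0.04² + 0.04² + 0.31² + 0.28² = 0.0016 + 0.0016 + 0.0961 + 0.0784 = 0.1777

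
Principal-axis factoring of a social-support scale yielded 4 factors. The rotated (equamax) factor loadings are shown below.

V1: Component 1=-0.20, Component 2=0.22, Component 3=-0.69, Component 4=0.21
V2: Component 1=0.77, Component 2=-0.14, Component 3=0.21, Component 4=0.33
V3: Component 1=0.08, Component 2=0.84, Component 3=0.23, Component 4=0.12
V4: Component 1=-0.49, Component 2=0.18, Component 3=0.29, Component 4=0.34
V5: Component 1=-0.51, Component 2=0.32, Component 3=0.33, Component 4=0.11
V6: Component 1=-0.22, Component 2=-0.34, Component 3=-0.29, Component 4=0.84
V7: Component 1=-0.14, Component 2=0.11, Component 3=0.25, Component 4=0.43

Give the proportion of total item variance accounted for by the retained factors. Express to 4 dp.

0.6203

Communalities: 0.6086, 0.7655, 0.7793, 0.4722, 0.4835, 0.9537, 0.2791; Σh² = 4.3419.
Total variance with 7 standardized items is 7, so the solution explains 4.3419/7 = 0.6203.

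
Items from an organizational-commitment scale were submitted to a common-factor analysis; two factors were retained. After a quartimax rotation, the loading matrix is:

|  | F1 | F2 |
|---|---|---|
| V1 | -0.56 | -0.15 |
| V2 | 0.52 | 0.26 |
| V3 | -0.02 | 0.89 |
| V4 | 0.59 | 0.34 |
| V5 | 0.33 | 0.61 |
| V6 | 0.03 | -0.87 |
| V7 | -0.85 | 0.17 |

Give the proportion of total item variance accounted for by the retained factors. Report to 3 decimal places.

SS loadings by factor: 1.7648, 2.1557; total = 3.9205.
Total variance with 7 standardized items is 7, so the solution explains 3.9205/7 = 0.5601.

0.560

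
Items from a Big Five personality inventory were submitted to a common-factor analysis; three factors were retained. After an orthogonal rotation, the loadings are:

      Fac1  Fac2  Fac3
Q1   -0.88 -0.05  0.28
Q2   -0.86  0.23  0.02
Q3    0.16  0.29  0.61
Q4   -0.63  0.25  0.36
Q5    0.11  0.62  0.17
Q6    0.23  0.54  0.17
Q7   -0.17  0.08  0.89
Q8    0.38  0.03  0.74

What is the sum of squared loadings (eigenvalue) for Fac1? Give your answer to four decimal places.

2.1748

SS loadings for Fac1 = (-0.88)² + (-0.86)² + 0.16² + (-0.63)² + 0.11² + 0.23² + (-0.17)² + 0.38² = 0.7744 + 0.7396 + 0.0256 + 0.3969 + 0.0121 + 0.0529 + 0.0289 + 0.1444 = 2.1748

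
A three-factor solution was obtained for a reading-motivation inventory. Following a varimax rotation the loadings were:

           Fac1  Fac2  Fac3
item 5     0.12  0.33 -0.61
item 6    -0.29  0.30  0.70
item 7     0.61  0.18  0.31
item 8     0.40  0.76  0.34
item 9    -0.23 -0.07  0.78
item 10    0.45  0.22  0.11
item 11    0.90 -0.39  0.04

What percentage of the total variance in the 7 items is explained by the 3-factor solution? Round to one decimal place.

Communalities: 0.4954, 0.6641, 0.5006, 0.8532, 0.6662, 0.2630, 0.9637; Σh² = 4.4062.
Total variance with 7 standardized items is 7, so the solution explains 4.4062/7 = 0.6295 = 62.95%.

62.9%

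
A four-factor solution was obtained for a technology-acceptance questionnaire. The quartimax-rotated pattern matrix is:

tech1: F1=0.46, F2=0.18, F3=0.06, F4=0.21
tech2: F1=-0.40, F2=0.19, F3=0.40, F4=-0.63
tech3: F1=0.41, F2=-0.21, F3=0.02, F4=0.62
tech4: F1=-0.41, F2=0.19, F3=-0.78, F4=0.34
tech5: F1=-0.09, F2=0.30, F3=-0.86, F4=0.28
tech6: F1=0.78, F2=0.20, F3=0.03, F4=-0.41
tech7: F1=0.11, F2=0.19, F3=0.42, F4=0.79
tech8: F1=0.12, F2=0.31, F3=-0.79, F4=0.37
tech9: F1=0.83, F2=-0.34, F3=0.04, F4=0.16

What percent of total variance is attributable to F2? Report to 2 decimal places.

SS loadings for F2 = 0.18² + 0.19² + (-0.21)² + 0.19² + 0.30² + 0.20² + 0.19² + 0.31² + (-0.34)² = 0.5265
With 9 standardized items, total variance = 9. Proportion = 0.5265/9 = 0.0585 → 5.85%.

5.85%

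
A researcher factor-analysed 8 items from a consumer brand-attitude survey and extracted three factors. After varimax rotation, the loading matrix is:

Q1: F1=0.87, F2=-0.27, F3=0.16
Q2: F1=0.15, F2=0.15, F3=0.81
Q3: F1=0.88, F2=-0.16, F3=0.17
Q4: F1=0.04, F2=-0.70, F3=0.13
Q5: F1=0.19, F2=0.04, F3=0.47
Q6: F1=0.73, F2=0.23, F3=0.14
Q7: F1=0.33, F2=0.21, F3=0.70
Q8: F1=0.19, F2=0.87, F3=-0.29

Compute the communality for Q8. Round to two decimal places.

h² = 0.19² + 0.87² + (-0.29)² = 0.0361 + 0.7569 + 0.0841 = 0.8771

0.88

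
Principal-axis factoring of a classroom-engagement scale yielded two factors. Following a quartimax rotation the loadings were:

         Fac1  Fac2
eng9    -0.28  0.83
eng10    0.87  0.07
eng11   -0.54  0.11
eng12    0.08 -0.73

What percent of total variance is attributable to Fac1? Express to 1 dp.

28.3%

SS loadings for Fac1 = (-0.28)² + 0.87² + (-0.54)² + 0.08² = 1.1333
With 4 standardized items, total variance = 4. Proportion = 1.1333/4 = 0.2833 → 28.33%.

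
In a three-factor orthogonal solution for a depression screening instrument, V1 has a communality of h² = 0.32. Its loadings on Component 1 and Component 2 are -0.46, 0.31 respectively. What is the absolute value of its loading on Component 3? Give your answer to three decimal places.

Under orthogonal rotation h² = Σλ², so λ_Component 3² = h² − (0.3077) = 0.32 − 0.3077 = 0.0123.
|λ| = √0.0123 = 0.1109.

0.111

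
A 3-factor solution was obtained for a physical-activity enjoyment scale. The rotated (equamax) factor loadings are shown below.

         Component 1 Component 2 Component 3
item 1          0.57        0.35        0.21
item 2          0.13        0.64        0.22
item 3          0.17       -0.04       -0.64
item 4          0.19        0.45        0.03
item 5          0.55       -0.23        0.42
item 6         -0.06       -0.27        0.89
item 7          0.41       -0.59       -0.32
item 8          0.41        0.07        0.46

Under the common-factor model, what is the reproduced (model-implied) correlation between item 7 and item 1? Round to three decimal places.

-0.040

r̂ = Σ λ_i·λ_j across factors = (0.41)(0.57) + (-0.59)(0.35) + (-0.32)(0.21)
  = +0.2337 -0.2065 -0.0672 = -0.0400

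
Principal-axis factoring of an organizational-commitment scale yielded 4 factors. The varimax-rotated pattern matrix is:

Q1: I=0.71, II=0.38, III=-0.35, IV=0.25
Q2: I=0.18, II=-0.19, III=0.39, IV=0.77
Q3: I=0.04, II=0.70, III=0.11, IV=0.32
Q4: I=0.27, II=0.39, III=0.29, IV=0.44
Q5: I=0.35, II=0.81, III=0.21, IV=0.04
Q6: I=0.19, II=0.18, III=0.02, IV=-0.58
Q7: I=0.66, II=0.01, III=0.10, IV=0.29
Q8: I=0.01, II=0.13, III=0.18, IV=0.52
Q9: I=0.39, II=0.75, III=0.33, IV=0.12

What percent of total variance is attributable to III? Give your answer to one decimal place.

SS loadings for III = (-0.35)² + 0.39² + 0.11² + 0.29² + 0.21² + 0.02² + 0.10² + 0.18² + 0.33² = 0.5666
With 9 standardized items, total variance = 9. Proportion = 0.5666/9 = 0.0630 → 6.30%.

6.3%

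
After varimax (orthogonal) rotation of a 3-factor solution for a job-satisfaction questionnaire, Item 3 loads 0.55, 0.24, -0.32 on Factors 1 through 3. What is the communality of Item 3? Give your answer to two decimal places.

0.46

h² = 0.55² + 0.24² + (-0.32)² = 0.3025 + 0.0576 + 0.1024 = 0.4625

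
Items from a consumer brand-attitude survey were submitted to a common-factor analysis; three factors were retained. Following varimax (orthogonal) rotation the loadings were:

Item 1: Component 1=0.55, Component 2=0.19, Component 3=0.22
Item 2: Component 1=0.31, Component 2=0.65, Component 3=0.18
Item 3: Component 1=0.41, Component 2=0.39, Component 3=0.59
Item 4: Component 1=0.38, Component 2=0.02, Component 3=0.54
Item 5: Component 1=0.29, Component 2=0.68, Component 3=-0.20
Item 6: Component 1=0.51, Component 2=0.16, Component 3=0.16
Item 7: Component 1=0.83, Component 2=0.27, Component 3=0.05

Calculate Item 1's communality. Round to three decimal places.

0.387

h² = 0.55² + 0.19² + 0.22² = 0.3025 + 0.0361 + 0.0484 = 0.3870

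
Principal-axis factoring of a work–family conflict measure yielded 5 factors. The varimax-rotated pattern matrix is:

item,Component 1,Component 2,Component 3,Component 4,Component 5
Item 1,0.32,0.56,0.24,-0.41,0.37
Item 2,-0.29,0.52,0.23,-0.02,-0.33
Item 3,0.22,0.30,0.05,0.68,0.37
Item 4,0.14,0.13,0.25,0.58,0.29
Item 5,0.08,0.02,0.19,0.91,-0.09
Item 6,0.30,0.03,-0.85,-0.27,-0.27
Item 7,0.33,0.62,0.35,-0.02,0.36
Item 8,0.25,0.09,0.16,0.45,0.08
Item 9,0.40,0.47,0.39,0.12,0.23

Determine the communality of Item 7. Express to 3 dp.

h² = 0.33² + 0.62² + 0.35² + (-0.02)² + 0.36² = 0.1089 + 0.3844 + 0.1225 + 0.0004 + 0.1296 = 0.7458

0.746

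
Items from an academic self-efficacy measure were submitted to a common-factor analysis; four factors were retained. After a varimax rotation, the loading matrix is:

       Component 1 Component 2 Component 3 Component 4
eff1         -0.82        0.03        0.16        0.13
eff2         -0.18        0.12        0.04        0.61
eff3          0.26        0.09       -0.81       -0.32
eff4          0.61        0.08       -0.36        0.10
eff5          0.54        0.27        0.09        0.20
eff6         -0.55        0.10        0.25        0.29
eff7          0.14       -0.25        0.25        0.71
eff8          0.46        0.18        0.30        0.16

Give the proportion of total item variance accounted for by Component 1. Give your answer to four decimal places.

SS loadings for Component 1 = (-0.82)² + (-0.18)² + 0.26² + 0.61² + 0.54² + (-0.55)² + 0.14² + 0.46² = 1.9698
Proportion of variance = 1.9698 / 8 = 0.2462.

0.2462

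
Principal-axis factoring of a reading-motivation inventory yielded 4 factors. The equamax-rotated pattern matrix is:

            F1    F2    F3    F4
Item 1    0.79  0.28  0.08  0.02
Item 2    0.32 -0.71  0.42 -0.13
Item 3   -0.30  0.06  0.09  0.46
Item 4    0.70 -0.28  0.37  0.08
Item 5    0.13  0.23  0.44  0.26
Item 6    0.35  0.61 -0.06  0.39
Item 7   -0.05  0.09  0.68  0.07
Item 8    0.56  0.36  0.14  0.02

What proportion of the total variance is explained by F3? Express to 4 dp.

0.1259

SS loadings for F3 = 0.08² + 0.42² + 0.09² + 0.37² + 0.44² + (-0.06)² + 0.68² + 0.14² = 1.0070
Proportion of variance = 1.0070 / 8 = 0.1259.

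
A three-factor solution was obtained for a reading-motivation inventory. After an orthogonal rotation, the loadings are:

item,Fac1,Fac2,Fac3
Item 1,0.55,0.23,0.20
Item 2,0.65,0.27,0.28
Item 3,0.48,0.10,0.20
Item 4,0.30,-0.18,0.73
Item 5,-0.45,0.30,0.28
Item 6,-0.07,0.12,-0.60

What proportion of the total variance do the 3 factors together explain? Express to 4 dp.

0.4425

Communalities: 0.3954, 0.5738, 0.2804, 0.6553, 0.3709, 0.3793; Σh² = 2.6551.
Total variance with 6 standardized items is 6, so the solution explains 2.6551/6 = 0.4425.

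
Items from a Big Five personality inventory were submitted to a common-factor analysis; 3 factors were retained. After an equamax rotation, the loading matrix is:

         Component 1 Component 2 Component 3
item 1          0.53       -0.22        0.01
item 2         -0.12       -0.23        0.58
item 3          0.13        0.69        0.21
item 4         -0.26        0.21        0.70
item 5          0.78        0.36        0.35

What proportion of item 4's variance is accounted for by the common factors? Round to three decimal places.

h² = (-0.26)² + 0.21² + 0.70² = 0.0676 + 0.0441 + 0.4900 = 0.6017

0.602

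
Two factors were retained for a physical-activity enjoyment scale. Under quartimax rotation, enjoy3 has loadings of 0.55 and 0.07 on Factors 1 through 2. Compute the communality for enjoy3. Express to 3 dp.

0.307

h² = 0.55² + 0.07² = 0.3025 + 0.0049 = 0.3074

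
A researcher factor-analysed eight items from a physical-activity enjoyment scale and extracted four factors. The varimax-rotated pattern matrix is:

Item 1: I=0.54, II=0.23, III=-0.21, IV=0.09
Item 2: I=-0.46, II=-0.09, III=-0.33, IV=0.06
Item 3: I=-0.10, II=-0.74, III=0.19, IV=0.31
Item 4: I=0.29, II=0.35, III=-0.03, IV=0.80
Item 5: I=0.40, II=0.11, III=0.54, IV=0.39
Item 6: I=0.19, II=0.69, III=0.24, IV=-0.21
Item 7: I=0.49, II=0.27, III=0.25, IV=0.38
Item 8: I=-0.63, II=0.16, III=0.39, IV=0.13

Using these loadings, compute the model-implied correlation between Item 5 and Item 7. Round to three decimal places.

r̂ = Σ λ_i·λ_j across factors = (0.40)(0.49) + (0.11)(0.27) + (0.54)(0.25) + (0.39)(0.38)
  = +0.1960 +0.0297 +0.1350 +0.1482 = 0.5089

0.509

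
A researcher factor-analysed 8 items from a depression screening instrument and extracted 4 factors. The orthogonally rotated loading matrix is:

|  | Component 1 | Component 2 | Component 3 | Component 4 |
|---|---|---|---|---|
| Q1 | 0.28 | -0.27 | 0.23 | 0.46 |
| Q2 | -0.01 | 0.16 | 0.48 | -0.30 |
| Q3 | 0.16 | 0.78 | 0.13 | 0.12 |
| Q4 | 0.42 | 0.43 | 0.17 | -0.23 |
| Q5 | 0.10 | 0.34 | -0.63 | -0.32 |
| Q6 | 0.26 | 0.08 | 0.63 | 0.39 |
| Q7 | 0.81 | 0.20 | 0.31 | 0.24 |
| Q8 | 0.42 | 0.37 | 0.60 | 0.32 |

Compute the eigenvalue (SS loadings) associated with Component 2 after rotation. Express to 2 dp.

1.19

SS loadings for Component 2 = (-0.27)² + 0.16² + 0.78² + 0.43² + 0.34² + 0.08² + 0.20² + 0.37² = 0.0729 + 0.0256 + 0.6084 + 0.1849 + 0.1156 + 0.0064 + 0.0400 + 0.1369 = 1.1907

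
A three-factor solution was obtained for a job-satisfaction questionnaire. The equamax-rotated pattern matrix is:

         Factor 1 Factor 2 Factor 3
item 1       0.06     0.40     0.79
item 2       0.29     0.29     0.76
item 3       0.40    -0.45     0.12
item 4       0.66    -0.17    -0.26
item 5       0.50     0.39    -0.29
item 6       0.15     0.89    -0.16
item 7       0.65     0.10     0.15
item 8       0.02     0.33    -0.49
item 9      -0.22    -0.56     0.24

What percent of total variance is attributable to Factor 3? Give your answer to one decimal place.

19.0%

SS loadings for Factor 3 = 0.79² + 0.76² + 0.12² + (-0.26)² + (-0.29)² + (-0.16)² + 0.15² + (-0.49)² + 0.24² = 1.7136
With 9 standardized items, total variance = 9. Proportion = 1.7136/9 = 0.1904 → 19.04%.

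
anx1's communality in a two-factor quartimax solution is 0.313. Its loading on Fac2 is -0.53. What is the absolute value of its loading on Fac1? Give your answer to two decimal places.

Under orthogonal rotation h² = Σλ², so λ_Fac1² = h² − (0.2809) = 0.313 − 0.2809 = 0.0321.
|λ| = √0.0321 = 0.1792.

0.18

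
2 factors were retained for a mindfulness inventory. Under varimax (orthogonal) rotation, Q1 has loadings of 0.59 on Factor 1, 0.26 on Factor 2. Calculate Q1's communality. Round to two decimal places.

h² = 0.59² + 0.26² = 0.3481 + 0.0676 = 0.4157

0.42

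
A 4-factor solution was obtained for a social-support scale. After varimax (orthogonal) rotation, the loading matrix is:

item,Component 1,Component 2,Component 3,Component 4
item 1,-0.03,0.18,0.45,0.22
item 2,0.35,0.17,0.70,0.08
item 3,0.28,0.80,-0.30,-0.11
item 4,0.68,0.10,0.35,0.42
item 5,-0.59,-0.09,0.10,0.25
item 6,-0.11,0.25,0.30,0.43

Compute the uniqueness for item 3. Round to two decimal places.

h² = 0.28² + 0.80² + (-0.30)² + (-0.11)² = 0.0784 + 0.6400 + 0.0900 + 0.0121 = 0.8205
Uniqueness u² = 1 − h² = 1 − 0.8205 = 0.1795

0.18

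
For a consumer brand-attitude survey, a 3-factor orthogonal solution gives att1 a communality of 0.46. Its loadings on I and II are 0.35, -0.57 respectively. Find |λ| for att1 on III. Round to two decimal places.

0.11

Under orthogonal rotation h² = Σλ², so λ_III² = h² − (0.4474) = 0.46 − 0.4474 = 0.0126.
|λ| = √0.0126 = 0.1122.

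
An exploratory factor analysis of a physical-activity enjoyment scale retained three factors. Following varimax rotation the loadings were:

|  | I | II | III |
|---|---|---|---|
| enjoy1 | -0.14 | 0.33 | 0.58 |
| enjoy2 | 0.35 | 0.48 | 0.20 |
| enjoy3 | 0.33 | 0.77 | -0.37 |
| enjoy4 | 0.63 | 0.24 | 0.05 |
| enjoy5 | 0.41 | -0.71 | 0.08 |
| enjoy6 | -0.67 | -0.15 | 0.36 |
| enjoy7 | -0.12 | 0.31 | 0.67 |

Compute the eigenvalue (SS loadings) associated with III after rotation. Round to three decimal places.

SS loadings for III = 0.58² + 0.20² + (-0.37)² + 0.05² + 0.08² + 0.36² + 0.67² = 0.3364 + 0.0400 + 0.1369 + 0.0025 + 0.0064 + 0.1296 + 0.4489 = 1.1007

1.101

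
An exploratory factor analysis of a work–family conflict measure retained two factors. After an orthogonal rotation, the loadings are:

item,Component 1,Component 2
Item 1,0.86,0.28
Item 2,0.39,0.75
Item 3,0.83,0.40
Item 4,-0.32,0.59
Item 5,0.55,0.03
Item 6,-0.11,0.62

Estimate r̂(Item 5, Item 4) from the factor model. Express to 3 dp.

r̂ = Σ λ_i·λ_j across factors = (0.55)(-0.32) + (0.03)(0.59)
  = -0.1760 +0.0177 = -0.1583

-0.158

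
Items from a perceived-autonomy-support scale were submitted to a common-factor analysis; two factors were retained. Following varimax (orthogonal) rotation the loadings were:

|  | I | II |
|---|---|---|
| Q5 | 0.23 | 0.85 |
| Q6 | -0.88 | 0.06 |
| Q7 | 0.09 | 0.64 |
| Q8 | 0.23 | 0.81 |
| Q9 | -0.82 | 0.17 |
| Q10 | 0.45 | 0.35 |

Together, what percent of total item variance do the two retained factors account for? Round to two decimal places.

Communalities: 0.7754, 0.7780, 0.4177, 0.7090, 0.7013, 0.3250; Σh² = 3.7064.
Total variance with 6 standardized items is 6, so the solution explains 3.7064/6 = 0.6177 = 61.77%.

61.77%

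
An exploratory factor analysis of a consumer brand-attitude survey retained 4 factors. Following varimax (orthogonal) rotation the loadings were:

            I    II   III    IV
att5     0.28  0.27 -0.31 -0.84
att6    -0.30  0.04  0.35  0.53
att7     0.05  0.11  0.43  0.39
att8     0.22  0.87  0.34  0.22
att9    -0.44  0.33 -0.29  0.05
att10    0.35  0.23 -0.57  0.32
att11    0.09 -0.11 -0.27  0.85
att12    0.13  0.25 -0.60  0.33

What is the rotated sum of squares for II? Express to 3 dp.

SS loadings for II = 0.27² + 0.04² + 0.11² + 0.87² + 0.33² + 0.23² + (-0.11)² + 0.25² = 0.0729 + 0.0016 + 0.0121 + 0.7569 + 0.1089 + 0.0529 + 0.0121 + 0.0625 = 1.0799

1.080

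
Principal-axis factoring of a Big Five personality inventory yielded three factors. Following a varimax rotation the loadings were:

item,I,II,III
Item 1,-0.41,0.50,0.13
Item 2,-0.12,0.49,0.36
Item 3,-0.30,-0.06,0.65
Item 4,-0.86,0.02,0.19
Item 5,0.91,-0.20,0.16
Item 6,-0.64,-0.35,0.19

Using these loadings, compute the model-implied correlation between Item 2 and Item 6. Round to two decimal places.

r̂ = Σ λ_i·λ_j across factors = (-0.12)(-0.64) + (0.49)(-0.35) + (0.36)(0.19)
  = +0.0768 -0.1715 +0.0684 = -0.0263

-0.03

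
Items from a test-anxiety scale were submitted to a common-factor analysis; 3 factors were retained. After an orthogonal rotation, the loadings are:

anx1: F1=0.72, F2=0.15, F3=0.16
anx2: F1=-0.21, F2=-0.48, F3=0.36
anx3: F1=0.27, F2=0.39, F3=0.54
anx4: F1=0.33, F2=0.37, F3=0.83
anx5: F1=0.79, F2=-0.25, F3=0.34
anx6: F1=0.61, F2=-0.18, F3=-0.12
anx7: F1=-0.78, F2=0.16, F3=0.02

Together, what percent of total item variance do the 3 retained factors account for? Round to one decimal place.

61.1%

Communalities: 0.5665, 0.4041, 0.5166, 0.9347, 0.8022, 0.4189, 0.6344; Σh² = 4.2774.
Total variance with 7 standardized items is 7, so the solution explains 4.2774/7 = 0.6111 = 61.11%.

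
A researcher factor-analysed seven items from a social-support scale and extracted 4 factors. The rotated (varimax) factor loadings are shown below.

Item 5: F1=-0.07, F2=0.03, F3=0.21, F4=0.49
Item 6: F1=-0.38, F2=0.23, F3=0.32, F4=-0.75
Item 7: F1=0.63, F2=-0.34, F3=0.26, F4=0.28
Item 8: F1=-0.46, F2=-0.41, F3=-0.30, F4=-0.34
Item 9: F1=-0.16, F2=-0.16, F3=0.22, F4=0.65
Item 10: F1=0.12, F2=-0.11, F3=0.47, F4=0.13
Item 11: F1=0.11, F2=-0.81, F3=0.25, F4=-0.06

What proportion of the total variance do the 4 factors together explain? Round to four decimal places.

Communalities: 0.2900, 0.8622, 0.6585, 0.5853, 0.5221, 0.2643, 0.7343; Σh² = 3.9167.
Total variance with 7 standardized items is 7, so the solution explains 3.9167/7 = 0.5595.

0.5595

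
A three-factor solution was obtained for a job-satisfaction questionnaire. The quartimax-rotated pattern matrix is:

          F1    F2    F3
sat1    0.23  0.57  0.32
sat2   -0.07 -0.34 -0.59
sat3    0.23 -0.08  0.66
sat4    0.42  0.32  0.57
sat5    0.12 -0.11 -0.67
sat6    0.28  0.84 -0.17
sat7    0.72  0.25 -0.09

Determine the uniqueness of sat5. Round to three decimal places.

0.525

h² = 0.12² + (-0.11)² + (-0.67)² = 0.0144 + 0.0121 + 0.4489 = 0.4754
Uniqueness u² = 1 − h² = 1 − 0.4754 = 0.5246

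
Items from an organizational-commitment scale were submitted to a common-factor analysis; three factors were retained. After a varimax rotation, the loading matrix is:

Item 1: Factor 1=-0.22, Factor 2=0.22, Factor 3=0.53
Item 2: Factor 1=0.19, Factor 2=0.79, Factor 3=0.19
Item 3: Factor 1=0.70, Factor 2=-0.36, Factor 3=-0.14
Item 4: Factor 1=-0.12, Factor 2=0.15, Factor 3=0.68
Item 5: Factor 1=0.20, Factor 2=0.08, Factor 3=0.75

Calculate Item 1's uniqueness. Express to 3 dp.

0.622

h² = (-0.22)² + 0.22² + 0.53² = 0.0484 + 0.0484 + 0.2809 = 0.3777
Uniqueness u² = 1 − h² = 1 − 0.3777 = 0.6223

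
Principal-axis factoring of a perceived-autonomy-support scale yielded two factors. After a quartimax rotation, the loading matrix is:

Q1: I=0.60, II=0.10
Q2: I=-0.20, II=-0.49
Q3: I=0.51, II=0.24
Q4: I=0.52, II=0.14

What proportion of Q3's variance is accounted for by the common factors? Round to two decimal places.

h² = 0.51² + 0.24² = 0.2601 + 0.0576 = 0.3177

0.32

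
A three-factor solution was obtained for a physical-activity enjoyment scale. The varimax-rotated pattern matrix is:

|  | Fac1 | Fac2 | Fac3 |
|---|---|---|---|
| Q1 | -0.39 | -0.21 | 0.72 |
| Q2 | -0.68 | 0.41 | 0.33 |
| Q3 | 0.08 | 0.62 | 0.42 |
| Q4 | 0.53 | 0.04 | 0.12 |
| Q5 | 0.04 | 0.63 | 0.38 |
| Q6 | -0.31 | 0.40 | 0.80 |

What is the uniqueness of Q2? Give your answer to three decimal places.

h² = (-0.68)² + 0.41² + 0.33² = 0.4624 + 0.1681 + 0.1089 = 0.7394
Uniqueness u² = 1 − h² = 1 − 0.7394 = 0.2606

0.261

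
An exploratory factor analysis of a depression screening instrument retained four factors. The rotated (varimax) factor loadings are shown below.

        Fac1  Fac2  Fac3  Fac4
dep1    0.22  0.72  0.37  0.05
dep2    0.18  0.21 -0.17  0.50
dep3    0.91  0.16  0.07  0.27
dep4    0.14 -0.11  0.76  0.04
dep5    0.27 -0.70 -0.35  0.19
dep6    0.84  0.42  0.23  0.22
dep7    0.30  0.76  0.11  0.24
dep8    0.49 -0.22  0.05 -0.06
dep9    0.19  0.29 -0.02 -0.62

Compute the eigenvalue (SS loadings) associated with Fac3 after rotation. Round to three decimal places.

0.939

SS loadings for Fac3 = 0.37² + (-0.17)² + 0.07² + 0.76² + (-0.35)² + 0.23² + 0.11² + 0.05² + (-0.02)² = 0.1369 + 0.0289 + 0.0049 + 0.5776 + 0.1225 + 0.0529 + 0.0121 + 0.0025 + 0.0004 = 0.9387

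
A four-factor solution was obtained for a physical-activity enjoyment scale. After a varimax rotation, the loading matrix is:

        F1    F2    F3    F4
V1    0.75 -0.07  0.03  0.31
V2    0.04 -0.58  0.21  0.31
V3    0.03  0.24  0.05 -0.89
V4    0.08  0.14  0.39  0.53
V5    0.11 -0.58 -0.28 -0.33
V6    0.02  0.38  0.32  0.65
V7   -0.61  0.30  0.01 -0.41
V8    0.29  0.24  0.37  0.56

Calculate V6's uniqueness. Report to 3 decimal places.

h² = 0.02² + 0.38² + 0.32² + 0.65² = 0.0004 + 0.1444 + 0.1024 + 0.4225 = 0.6697
Uniqueness u² = 1 − h² = 1 − 0.6697 = 0.3303

0.330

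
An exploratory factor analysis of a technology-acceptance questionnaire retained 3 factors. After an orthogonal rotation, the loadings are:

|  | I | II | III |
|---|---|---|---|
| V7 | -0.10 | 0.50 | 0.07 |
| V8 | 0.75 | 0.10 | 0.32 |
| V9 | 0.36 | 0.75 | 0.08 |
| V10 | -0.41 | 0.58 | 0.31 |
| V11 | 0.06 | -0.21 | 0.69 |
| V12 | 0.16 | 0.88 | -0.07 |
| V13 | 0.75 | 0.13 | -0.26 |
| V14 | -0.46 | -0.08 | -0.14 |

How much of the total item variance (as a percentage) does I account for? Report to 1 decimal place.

20.9%

SS loadings for I = (-0.10)² + 0.75² + 0.36² + (-0.41)² + 0.06² + 0.16² + 0.75² + (-0.46)² = 1.6735
With 8 standardized items, total variance = 8. Proportion = 1.6735/8 = 0.2092 → 20.92%.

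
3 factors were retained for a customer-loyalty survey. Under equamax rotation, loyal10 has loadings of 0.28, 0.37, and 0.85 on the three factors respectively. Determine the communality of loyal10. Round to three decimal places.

h² = 0.28² + 0.37² + 0.85² = 0.0784 + 0.1369 + 0.7225 = 0.9378

0.938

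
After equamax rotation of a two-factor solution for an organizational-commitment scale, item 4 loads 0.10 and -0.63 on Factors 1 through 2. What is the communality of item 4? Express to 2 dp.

h² = 0.10² + (-0.63)² = 0.0100 + 0.3969 = 0.4069

0.41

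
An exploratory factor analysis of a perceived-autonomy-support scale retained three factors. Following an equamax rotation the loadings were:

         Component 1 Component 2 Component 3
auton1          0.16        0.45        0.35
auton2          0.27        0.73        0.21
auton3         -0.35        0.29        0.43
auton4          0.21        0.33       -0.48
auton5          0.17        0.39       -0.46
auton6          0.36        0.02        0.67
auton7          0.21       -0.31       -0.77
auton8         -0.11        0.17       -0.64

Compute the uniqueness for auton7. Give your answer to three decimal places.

0.267

h² = 0.21² + (-0.31)² + (-0.77)² = 0.0441 + 0.0961 + 0.5929 = 0.7331
Uniqueness u² = 1 − h² = 1 − 0.7331 = 0.2669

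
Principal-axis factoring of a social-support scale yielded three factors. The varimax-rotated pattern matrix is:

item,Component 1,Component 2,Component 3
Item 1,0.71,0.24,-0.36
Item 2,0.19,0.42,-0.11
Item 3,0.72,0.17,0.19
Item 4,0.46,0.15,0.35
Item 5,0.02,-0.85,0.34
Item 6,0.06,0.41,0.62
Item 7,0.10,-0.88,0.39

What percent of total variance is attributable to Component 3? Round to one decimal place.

SS loadings for Component 3 = (-0.36)² + (-0.11)² + 0.19² + 0.35² + 0.34² + 0.62² + 0.39² = 0.9524
With 7 standardized items, total variance = 7. Proportion = 0.9524/7 = 0.1361 → 13.61%.

13.6%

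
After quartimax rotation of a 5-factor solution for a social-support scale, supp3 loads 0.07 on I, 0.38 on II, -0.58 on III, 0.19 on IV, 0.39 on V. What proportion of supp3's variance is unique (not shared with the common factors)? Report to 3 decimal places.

0.326

h² = 0.07² + 0.38² + (-0.58)² + 0.19² + 0.39² = 0.0049 + 0.1444 + 0.3364 + 0.0361 + 0.1521 = 0.6739
Uniqueness u² = 1 − h² = 1 − 0.6739 = 0.3261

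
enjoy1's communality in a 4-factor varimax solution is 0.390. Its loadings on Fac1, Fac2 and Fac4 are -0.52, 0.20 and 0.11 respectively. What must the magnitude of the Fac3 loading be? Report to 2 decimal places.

Under orthogonal rotation h² = Σλ², so λ_Fac3² = h² − (0.3225) = 0.390 − 0.3225 = 0.0675.
|λ| = √0.0675 = 0.2598.

0.26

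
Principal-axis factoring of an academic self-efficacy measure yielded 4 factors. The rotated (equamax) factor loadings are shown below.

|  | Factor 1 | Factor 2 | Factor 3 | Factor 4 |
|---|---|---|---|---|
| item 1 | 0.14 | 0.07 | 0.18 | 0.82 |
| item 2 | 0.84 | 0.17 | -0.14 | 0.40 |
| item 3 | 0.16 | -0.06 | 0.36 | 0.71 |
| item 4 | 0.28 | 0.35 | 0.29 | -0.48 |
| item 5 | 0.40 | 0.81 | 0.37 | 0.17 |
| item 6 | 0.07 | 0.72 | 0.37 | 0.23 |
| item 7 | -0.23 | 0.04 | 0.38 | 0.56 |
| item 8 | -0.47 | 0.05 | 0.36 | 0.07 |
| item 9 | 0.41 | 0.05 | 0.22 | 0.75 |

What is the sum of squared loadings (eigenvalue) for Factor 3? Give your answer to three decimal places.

SS loadings for Factor 3 = 0.18² + (-0.14)² + 0.36² + 0.29² + 0.37² + 0.37² + 0.38² + 0.36² + 0.22² = 0.0324 + 0.0196 + 0.1296 + 0.0841 + 0.1369 + 0.1369 + 0.1444 + 0.1296 + 0.0484 = 0.8619

0.862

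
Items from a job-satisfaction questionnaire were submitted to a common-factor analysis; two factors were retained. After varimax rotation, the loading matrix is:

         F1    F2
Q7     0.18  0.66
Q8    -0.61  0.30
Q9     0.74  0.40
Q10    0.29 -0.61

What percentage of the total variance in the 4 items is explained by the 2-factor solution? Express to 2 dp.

52.35%

Communalities: 0.4680, 0.4621, 0.7076, 0.4562; Σh² = 2.0939.
Total variance with 4 standardized items is 4, so the solution explains 2.0939/4 = 0.5235 = 52.35%.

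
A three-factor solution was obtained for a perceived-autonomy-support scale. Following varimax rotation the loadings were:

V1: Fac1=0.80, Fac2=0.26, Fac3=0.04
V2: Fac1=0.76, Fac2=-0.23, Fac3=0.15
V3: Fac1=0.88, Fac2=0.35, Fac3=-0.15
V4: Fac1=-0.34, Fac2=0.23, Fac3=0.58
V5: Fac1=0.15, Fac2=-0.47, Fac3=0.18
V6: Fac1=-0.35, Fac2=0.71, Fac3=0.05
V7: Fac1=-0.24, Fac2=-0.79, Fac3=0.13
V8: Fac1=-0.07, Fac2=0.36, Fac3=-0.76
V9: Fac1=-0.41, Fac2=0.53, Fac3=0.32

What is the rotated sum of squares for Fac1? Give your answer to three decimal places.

2.483

SS loadings for Fac1 = 0.80² + 0.76² + 0.88² + (-0.34)² + 0.15² + (-0.35)² + (-0.24)² + (-0.07)² + (-0.41)² = 0.6400 + 0.5776 + 0.7744 + 0.1156 + 0.0225 + 0.1225 + 0.0576 + 0.0049 + 0.1681 = 2.4832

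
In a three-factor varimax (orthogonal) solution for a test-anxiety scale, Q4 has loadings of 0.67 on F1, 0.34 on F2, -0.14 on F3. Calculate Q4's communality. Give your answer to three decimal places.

0.584

h² = 0.67² + 0.34² + (-0.14)² = 0.4489 + 0.1156 + 0.0196 = 0.5841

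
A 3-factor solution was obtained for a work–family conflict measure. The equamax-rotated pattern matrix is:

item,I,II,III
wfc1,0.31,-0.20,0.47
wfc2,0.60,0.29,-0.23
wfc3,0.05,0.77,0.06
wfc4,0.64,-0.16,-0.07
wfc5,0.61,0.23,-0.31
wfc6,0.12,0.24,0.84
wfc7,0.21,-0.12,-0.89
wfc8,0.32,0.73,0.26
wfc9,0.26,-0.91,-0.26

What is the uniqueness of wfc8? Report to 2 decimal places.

0.30

h² = 0.32² + 0.73² + 0.26² = 0.1024 + 0.5329 + 0.0676 = 0.7029
Uniqueness u² = 1 − h² = 1 − 0.7029 = 0.2971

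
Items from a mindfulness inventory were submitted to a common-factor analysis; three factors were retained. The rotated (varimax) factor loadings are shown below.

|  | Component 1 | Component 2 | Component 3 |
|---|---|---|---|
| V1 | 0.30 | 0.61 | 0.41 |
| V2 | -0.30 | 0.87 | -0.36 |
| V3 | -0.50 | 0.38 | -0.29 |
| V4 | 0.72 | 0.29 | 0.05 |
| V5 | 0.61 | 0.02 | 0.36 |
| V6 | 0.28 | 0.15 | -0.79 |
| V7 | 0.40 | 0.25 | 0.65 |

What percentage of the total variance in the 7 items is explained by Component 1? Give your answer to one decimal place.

SS loadings for Component 1 = 0.30² + (-0.30)² + (-0.50)² + 0.72² + 0.61² + 0.28² + 0.40² = 1.5589
With 7 standardized items, total variance = 7. Proportion = 1.5589/7 = 0.2227 → 22.27%.

22.3%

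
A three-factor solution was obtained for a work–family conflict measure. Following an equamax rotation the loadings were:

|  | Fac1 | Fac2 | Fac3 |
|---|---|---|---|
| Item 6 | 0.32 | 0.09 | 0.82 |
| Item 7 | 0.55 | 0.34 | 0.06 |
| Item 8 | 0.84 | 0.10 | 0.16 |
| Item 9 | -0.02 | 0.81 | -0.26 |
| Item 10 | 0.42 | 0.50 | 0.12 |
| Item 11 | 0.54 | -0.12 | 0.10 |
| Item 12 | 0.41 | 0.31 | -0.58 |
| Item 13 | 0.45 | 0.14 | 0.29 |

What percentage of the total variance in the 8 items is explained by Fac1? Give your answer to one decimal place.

24.4%

SS loadings for Fac1 = 0.32² + 0.55² + 0.84² + (-0.02)² + 0.42² + 0.54² + 0.41² + 0.45² = 1.9495
With 8 standardized items, total variance = 8. Proportion = 1.9495/8 = 0.2437 → 24.37%.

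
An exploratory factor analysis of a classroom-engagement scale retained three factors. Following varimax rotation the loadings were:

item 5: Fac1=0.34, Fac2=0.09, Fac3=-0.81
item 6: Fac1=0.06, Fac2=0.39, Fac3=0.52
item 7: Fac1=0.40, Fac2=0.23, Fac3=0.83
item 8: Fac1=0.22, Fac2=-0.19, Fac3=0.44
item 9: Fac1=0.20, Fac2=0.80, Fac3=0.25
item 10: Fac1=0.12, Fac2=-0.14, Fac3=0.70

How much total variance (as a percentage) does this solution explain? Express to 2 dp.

60.87%

SS loadings by factor: 0.3820, 0.9088, 2.3615; total = 3.6523.
Total variance with 6 standardized items is 6, so the solution explains 3.6523/6 = 0.6087 = 60.87%.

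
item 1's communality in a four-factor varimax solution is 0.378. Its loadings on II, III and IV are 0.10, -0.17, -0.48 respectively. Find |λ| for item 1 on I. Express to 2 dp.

0.33

Under orthogonal rotation h² = Σλ², so λ_I² = h² − (0.2693) = 0.378 − 0.2693 = 0.1087.
|λ| = √0.1087 = 0.3297.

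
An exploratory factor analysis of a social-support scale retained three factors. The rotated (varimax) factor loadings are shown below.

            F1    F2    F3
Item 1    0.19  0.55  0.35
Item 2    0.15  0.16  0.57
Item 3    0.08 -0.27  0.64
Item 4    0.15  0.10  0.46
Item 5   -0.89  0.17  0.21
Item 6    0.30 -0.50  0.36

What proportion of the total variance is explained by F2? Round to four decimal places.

SS loadings for F2 = 0.55² + 0.16² + (-0.27)² + 0.10² + 0.17² + (-0.50)² = 0.6899
Proportion of variance = 0.6899 / 6 = 0.1150.

0.1150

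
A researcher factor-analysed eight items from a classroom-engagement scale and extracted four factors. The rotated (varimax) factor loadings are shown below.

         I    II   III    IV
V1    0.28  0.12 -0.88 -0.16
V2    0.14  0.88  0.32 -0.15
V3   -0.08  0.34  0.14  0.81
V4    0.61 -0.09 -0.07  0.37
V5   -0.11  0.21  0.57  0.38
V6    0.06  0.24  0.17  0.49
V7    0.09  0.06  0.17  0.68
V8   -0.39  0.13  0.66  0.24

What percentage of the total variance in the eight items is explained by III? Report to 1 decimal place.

21.5%

SS loadings for III = (-0.88)² + 0.32² + 0.14² + (-0.07)² + 0.57² + 0.17² + 0.17² + 0.66² = 1.7196
With 8 standardized items, total variance = 8. Proportion = 1.7196/8 = 0.2150 → 21.50%.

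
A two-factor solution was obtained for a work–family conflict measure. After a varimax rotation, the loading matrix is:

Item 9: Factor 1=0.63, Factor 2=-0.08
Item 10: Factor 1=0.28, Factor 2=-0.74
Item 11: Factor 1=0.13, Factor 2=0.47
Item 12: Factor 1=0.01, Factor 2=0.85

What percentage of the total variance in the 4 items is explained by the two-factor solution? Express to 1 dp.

SS loadings by factor: 0.4923, 1.4974; total = 1.9897.
Total variance with 4 standardized items is 4, so the solution explains 1.9897/4 = 0.4974 = 49.74%.

49.7%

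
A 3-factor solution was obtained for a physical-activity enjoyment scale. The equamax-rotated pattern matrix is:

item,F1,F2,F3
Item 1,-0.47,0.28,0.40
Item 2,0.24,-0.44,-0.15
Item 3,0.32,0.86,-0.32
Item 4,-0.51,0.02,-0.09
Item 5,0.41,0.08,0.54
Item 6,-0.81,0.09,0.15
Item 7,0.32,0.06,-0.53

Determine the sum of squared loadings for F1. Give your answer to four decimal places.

1.5676

SS loadings for F1 = (-0.47)² + 0.24² + 0.32² + (-0.51)² + 0.41² + (-0.81)² + 0.32² = 0.2209 + 0.0576 + 0.1024 + 0.2601 + 0.1681 + 0.6561 + 0.1024 = 1.5676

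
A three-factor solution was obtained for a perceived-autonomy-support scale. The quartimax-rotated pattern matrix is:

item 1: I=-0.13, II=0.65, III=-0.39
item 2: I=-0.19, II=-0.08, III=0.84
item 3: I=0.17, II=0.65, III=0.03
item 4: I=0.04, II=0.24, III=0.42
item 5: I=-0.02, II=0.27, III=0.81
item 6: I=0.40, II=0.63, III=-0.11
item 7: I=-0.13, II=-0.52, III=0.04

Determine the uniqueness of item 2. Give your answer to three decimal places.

0.252

h² = (-0.19)² + (-0.08)² + 0.84² = 0.0361 + 0.0064 + 0.7056 = 0.7481
Uniqueness u² = 1 − h² = 1 − 0.7481 = 0.2519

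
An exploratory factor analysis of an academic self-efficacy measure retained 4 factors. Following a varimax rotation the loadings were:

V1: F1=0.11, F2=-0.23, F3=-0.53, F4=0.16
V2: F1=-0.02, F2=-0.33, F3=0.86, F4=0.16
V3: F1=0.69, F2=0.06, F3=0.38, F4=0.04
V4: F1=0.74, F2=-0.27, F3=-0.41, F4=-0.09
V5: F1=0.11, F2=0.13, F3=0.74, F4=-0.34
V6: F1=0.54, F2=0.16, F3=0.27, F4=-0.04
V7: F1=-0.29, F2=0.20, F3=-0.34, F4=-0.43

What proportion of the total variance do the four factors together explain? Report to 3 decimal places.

0.597

SS loadings by factor: 1.4240, 0.3208, 2.0691, 0.3630; total = 4.1769.
Total variance with 7 standardized items is 7, so the solution explains 4.1769/7 = 0.5967.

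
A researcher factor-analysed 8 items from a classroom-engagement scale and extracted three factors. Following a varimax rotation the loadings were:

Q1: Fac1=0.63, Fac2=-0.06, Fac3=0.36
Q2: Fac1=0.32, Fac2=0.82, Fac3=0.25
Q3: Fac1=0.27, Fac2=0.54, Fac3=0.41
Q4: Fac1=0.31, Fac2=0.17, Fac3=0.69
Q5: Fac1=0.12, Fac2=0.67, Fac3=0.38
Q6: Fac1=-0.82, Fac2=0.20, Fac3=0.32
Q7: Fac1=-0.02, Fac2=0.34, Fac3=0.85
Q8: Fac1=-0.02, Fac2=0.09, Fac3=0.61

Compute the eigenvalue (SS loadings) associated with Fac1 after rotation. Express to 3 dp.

1.356

SS loadings for Fac1 = 0.63² + 0.32² + 0.27² + 0.31² + 0.12² + (-0.82)² + (-0.02)² + (-0.02)² = 0.3969 + 0.1024 + 0.0729 + 0.0961 + 0.0144 + 0.6724 + 0.0004 + 0.0004 = 1.3559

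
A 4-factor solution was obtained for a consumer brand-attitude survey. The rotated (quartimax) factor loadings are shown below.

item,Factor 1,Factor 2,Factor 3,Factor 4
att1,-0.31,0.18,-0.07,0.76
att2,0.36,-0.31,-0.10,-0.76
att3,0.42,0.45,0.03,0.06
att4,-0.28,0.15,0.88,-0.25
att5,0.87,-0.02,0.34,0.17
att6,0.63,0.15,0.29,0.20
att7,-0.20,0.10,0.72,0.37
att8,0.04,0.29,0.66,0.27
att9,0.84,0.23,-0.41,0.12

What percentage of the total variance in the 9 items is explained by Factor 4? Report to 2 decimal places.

SS loadings for Factor 4 = 0.76² + (-0.76)² + 0.06² + (-0.25)² + 0.17² + 0.20² + 0.37² + 0.27² + 0.12² = 1.5144
With 9 standardized items, total variance = 9. Proportion = 1.5144/9 = 0.1683 → 16.83%.

16.83%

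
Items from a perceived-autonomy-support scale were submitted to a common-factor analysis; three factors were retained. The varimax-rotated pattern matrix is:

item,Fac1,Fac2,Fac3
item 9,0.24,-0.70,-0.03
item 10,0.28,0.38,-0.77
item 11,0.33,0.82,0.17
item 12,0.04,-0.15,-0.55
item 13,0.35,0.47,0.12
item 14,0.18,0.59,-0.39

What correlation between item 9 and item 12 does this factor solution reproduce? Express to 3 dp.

0.131

r̂ = Σ λ_i·λ_j across factors = (0.24)(0.04) + (-0.70)(-0.15) + (-0.03)(-0.55)
  = +0.0096 +0.1050 +0.0165 = 0.1311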